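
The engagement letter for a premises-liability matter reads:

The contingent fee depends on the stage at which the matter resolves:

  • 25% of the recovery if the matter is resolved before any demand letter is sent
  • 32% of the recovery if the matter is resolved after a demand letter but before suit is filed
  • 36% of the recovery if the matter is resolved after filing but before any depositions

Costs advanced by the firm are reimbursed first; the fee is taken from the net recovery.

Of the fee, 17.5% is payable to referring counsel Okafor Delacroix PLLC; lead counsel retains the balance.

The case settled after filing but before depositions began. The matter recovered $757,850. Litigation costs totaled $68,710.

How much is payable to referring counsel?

Fee base (net of costs): $757,850 − $68,710 = $689,140
The matter settled after filing but before depositions began, so the 36% rate applies.
$689,140 × 36% = $248,090.40
Referral share: 17.5% of $248,090.40 = $43,415.82; lead counsel retains $248,090.40 − $43,415.82 = $204,674.58.

$43,415.82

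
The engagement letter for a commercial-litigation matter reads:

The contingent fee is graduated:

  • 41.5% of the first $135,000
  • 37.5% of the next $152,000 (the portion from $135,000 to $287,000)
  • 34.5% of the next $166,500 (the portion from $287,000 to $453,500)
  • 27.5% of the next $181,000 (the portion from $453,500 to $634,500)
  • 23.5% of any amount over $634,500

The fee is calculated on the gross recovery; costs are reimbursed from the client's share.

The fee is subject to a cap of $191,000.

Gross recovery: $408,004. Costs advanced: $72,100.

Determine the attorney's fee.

$154,771.38

Fee base is the gross recovery, $408,004; costs are reimbursed separately.
First $135,000 at 41.5% = $56,025.00
Next $152,000 at 37.5% = $57,000.00
Remaining $121,004 at 34.5% = $41,746.38
Fee: $56,025.00 + $57,000.00 + $41,746.38 = $154,771.38
$154,771.38 is under the $191,000 cap.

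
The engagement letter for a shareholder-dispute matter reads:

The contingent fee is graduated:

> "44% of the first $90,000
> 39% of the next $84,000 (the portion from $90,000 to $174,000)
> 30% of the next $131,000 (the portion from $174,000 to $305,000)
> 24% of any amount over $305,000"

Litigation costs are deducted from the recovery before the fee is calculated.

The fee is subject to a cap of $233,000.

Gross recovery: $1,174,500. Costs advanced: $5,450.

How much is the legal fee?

$233,000.00

Fee base (net of costs): $1,174,500 − $5,450 = $1,169,050
First $90,000 at 44% = $39,600.00
Next $84,000 at 39% = $32,760.00
Next $131,000 at 30% = $39,300.00
Remaining $864,050 at 24% = $207,372.00
Fee: $39,600.00 + $32,760.00 + $39,300.00 + $207,372.00 = $319,032.00
$319,032.00 exceeds the $233,000 cap, so the fee is capped at $233,000.00.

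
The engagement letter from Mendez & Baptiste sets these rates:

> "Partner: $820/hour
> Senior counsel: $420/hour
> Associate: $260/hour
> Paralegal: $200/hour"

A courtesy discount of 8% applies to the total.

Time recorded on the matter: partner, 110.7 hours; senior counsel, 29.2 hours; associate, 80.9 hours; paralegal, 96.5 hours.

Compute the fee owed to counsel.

$131,902.24

Partner: 110.7 × $820 = $90,774.00
Senior counsel: 29.2 × $420 = $12,264.00
Associate: 80.9 × $260 = $21,034.00
Paralegal: 96.5 × $200 = $19,300.00
Subtotal: $143,372.00
Less 8% discount: −$11,469.76
Total: $143,372.00 − $11,469.76 = $131,902.24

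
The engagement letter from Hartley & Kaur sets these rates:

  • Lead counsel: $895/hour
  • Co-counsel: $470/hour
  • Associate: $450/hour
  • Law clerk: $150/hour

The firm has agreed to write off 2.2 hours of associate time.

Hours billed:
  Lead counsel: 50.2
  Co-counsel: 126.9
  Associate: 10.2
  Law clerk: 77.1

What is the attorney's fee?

$119,737.00

Lead counsel: 50.2 × $895 = $44,929.00
Co-counsel: 126.9 × $470 = $59,643.00
Associate: 10.2 × $450 = $4,590.00
Law clerk: 77.1 × $150 = $11,565.00
Subtotal: $120,727.00
Write-off: 2.2 × $450 = $990.00
Total: $120,727.00 − $990.00 = $119,737.00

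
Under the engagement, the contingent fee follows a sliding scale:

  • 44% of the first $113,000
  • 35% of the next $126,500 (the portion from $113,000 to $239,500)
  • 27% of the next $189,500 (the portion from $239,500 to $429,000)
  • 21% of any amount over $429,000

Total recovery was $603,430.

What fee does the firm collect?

First $113,000 at 44% = $49,720.00
Next $126,500 at 35% = $44,275.00
Next $189,500 at 27% = $51,165.00
Remaining $174,430 at 21% = $36,630.30
Fee: $49,720.00 + $44,275.00 + $51,165.00 + $36,630.30 = $181,790.30

$181,790.30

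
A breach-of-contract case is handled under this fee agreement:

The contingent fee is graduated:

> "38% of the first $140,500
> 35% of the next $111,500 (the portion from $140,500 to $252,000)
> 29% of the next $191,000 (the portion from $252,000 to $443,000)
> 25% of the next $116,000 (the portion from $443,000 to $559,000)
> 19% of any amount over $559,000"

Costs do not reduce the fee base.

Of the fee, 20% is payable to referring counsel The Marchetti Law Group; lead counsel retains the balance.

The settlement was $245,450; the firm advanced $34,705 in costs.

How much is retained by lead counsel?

Fee base is the gross recovery, $245,450; costs are reimbursed separately.
First $140,500 at 38% = $53,390.00
Remaining $104,950 at 35% = $36,732.50
Fee: $53,390.00 + $36,732.50 = $90,122.50
Referral share: 20% of $90,122.50 = $18,024.50; lead counsel retains $90,122.50 − $18,024.50 = $72,098.00.

$72,098.00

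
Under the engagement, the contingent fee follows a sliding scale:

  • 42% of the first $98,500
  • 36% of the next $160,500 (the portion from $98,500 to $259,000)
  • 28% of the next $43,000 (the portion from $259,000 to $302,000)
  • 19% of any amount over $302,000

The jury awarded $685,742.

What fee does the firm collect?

$184,100.98

First $98,500 at 42% = $41,370.00
Next $160,500 at 36% = $57,780.00
Next $43,000 at 28% = $12,040.00
Remaining $383,742 at 19% = $72,910.98
Fee: $41,370.00 + $57,780.00 + $12,040.00 + $72,910.98 = $184,100.98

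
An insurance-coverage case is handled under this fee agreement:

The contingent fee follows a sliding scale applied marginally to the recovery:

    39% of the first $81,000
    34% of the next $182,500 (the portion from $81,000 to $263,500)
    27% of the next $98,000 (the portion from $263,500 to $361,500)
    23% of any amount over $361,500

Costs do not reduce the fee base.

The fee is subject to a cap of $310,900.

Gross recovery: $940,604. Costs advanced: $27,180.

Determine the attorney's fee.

$253,293.92

Fee base is the gross recovery, $940,604; costs are reimbursed separately.
First $81,000 at 39% = $31,590.00
Next $182,500 at 34% = $62,050.00
Next $98,000 at 27% = $26,460.00
Remaining $579,104 at 23% = $133,193.92
Fee: $31,590.00 + $62,050.00 + $26,460.00 + $133,193.92 = $253,293.92
$253,293.92 is under the $310,900 cap.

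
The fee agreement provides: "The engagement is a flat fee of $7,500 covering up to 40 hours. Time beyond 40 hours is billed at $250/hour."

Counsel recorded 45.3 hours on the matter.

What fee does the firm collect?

Flat fee: $7,500.00
Excess hours: 45.3 − 40 = 5.3
Overrun: 5.3 × $250 = $1,325.00
Total: $7,500.00 + $1,325.00 = $8,825.00

$8,825.00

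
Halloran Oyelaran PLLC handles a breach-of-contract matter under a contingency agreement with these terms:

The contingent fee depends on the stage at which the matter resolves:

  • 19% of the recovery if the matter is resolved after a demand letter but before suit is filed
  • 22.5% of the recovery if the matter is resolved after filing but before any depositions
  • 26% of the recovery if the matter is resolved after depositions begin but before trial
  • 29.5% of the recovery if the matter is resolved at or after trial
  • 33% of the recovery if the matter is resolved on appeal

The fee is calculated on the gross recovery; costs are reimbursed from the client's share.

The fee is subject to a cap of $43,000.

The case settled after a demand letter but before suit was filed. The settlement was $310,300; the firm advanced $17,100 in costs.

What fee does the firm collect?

Fee base is the gross recovery, $310,300; costs are reimbursed separately.
The matter settled after a demand letter but before suit was filed, so the 19% rate applies.
$310,300 × 19% = $58,957.00
$58,957.00 exceeds the $43,000 cap, so the fee is capped at $43,000.00.

$43,000.00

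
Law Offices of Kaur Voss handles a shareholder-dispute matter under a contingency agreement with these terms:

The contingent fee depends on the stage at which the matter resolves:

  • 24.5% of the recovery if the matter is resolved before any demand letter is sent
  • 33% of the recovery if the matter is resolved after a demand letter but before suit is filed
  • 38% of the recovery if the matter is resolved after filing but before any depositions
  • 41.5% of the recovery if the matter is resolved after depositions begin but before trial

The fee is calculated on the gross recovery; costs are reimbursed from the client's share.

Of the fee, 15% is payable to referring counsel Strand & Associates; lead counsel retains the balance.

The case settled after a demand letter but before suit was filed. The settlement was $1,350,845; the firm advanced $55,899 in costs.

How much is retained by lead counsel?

Fee base is the gross recovery, $1,350,845; costs are reimbursed separately.
The matter settled after a demand letter but before suit was filed, so the 33% rate applies.
$1,350,845 × 33% = $445,778.85
Referral share: 15% of $445,778.85 = $66,866.83; lead counsel retains $445,778.85 − $66,866.83 = $378,912.02.

$378,912.02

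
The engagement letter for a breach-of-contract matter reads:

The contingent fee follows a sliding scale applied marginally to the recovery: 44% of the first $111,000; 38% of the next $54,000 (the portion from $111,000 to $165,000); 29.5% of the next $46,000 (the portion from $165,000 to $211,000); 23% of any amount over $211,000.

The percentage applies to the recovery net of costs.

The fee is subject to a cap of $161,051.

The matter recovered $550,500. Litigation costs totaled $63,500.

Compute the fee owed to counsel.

$146,410.00

Fee base (net of costs): $550,500 − $63,500 = $487,000
First $111,000 at 44% = $48,840.00
Next $54,000 at 38% = $20,520.00
Next $46,000 at 29.5% = $13,570.00
Remaining $276,000 at 23% = $63,480.00
Fee: $48,840.00 + $20,520.00 + $13,570.00 + $63,480.00 = $146,410.00
$146,410.00 is under the $161,051 cap.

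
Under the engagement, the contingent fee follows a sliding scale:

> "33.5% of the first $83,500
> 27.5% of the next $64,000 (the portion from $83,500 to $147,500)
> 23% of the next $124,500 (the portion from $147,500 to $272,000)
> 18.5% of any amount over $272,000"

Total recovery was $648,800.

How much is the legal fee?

First $83,500 at 33.5% = $27,972.50
Next $64,000 at 27.5% = $17,600.00
Next $124,500 at 23% = $28,635.00
Remaining $376,800 at 18.5% = $69,708.00
Fee: $27,972.50 + $17,600.00 + $28,635.00 + $69,708.00 = $143,915.50

$143,915.50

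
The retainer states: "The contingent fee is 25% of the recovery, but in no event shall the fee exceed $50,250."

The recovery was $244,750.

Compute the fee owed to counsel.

$50,250.00

25% of $244,750 = $61,187.50
That exceeds the $50,250 cap, so the fee is capped at $50,250.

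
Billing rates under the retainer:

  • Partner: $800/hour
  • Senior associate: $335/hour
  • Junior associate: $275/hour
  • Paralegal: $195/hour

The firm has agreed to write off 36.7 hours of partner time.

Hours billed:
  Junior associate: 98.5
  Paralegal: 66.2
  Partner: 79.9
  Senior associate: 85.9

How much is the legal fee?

Partner: 79.9 × $800 = $63,920.00
Senior associate: 85.9 × $335 = $28,776.50
Junior associate: 98.5 × $275 = $27,087.50
Paralegal: 66.2 × $195 = $12,909.00
Subtotal: $132,693.00
Write-off: 36.7 × $800 = $29,360.00
Total: $132,693.00 − $29,360.00 = $103,333.00

$103,333.00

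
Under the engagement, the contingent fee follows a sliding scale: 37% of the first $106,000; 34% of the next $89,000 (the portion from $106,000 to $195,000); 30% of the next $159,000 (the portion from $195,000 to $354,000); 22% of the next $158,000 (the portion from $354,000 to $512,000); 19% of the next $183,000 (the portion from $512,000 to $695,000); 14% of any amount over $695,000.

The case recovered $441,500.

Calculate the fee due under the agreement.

First $106,000 at 37% = $39,220.00
Next $89,000 at 34% = $30,260.00
Next $159,000 at 30% = $47,700.00
Remaining $87,500 at 22% = $19,250.00
Fee: $39,220.00 + $30,260.00 + $47,700.00 + $19,250.00 = $136,430.00

$136,430.00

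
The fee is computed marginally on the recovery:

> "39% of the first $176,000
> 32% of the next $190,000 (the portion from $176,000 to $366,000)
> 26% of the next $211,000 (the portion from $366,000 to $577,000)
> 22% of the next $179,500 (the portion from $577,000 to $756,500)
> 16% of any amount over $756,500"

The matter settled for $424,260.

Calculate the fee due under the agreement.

First $176,000 at 39% = $68,640.00
Next $190,000 at 32% = $60,800.00
Remaining $58,260 at 26% = $15,147.60
Fee: $68,640.00 + $60,800.00 + $15,147.60 = $144,587.60

$144,587.60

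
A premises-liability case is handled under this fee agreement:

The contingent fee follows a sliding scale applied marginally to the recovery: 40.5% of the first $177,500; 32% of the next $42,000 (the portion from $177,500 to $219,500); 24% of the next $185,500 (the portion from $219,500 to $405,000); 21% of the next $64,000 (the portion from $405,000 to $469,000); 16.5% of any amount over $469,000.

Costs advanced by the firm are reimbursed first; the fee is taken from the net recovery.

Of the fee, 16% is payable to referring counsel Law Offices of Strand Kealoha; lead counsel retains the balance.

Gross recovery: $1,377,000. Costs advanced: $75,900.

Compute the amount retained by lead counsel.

Fee base (net of costs): $1,377,000 − $75,900 = $1,301,100
First $177,500 at 40.5% = $71,887.50
Next $42,000 at 32% = $13,440.00
Next $185,500 at 24% = $44,520.00
Next $64,000 at 21% = $13,440.00
Remaining $832,100 at 16.5% = $137,296.50
Fee: $71,887.50 + $13,440.00 + $44,520.00 + $13,440.00 + $137,296.50 = $280,584.00
Referral share: 16% of $280,584.00 = $44,893.44; lead counsel retains $280,584.00 − $44,893.44 = $235,690.56.

$235,690.56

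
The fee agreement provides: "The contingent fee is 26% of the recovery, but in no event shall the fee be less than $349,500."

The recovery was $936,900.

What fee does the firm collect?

26% of $936,900 = $243,594.00
That is below the $349,500 minimum, so the minimum applies.

$349,500.00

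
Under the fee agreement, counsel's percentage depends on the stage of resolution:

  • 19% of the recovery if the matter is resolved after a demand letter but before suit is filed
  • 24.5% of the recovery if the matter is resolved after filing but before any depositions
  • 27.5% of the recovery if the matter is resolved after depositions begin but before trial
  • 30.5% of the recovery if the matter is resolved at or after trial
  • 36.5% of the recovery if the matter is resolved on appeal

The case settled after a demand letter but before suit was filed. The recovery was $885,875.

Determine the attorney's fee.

$168,316.25

The matter settled after a demand letter but before suit was filed, so the 19% rate applies.
$885,875 × 19% = $168,316.25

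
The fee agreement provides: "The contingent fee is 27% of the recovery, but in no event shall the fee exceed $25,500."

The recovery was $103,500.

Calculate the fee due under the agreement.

$25,500.00

27% of $103,500 = $27,945.00
That exceeds the $25,500 cap, so the fee is capped at $25,500.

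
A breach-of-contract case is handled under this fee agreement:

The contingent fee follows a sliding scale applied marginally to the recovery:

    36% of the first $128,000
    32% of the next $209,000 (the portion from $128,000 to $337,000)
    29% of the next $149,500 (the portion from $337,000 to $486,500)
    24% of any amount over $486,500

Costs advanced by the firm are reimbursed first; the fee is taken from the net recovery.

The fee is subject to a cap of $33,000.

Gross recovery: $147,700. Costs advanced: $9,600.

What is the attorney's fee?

Fee base (net of costs): $147,700 − $9,600 = $138,100
First $128,000 at 36% = $46,080.00
Remaining $10,100 at 32% = $3,232.00
Fee: $46,080.00 + $3,232.00 = $49,312.00
$49,312.00 exceeds the $33,000 cap, so the fee is capped at $33,000.00.

$33,000.00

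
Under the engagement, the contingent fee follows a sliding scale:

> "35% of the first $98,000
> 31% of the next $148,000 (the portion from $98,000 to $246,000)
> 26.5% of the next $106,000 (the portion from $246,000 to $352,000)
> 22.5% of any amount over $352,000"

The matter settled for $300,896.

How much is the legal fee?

First $98,000 at 35% = $34,300.00
Next $148,000 at 31% = $45,880.00
Remaining $54,896 at 26.5% = $14,547.44
Fee: $34,300.00 + $45,880.00 + $14,547.44 = $94,727.44

$94,727.44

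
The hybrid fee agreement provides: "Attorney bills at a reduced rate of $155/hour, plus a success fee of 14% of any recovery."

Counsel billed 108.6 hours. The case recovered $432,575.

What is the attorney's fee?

$77,393.50

Hourly: 108.6 × $155 = $16,833.00
Success fee: 14% of $432,575 = $60,560.50
Total: $16,833.00 + $60,560.50 = $77,393.50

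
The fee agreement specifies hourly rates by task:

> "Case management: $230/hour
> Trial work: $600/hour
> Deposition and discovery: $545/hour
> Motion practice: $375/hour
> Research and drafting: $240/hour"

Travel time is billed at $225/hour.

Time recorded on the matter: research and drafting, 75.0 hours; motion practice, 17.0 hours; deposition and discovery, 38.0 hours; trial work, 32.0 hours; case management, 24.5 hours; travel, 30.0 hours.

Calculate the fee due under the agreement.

$76,670.00

Case management: 24.5 × $230 = $5,635.00
Trial work: 32.0 × $600 = $19,200.00
Deposition and discovery: 38.0 × $545 = $20,710.00
Motion practice: 17.0 × $375 = $6,375.00
Research and drafting: 75.0 × $240 = $18,000.00
Subtotal: $5,635.00 + $19,200.00 + $20,710.00 + $6,375.00 + $18,000.00 = $69,920.00
Travel: 30.0 × $225 = $6,750.00
Total: $69,920.00 + $6,750.00 = $76,670.00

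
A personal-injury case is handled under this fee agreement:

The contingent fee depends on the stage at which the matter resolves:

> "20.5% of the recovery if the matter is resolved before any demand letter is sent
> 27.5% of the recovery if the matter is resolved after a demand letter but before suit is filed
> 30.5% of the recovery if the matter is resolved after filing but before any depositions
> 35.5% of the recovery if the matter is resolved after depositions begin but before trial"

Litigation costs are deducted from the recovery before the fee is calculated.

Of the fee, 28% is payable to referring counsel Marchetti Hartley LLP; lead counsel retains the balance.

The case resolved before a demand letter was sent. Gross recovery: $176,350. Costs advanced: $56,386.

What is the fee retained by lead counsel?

$17,706.69

Fee base (net of costs): $176,350 − $56,386 = $119,964
The matter resolved before a demand letter was sent, so the 20.5% rate applies.
$119,964 × 20.5% = $24,592.62
Referral share: 28% of $24,592.62 = $6,885.93; lead counsel retains $24,592.62 − $6,885.93 = $17,706.69.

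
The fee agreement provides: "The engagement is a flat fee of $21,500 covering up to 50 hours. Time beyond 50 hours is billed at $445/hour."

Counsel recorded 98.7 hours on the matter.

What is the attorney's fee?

$43,171.50

Flat fee: $21,500.00
Excess hours: 98.7 − 50 = 48.7
Overrun: 48.7 × $445 = $21,671.50
Total: $21,500.00 + $21,671.50 = $43,171.50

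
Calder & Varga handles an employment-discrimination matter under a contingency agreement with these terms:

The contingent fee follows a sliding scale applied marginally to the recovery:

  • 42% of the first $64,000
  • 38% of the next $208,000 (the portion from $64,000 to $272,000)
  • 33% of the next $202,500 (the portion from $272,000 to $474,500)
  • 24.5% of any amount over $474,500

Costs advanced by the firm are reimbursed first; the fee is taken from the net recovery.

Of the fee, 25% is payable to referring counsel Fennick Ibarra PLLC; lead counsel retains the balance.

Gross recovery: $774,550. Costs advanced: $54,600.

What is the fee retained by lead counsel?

Fee base (net of costs): $774,550 − $54,600 = $719,950
First $64,000 at 42% = $26,880.00
Next $208,000 at 38% = $79,040.00
Next $202,500 at 33% = $66,825.00
Remaining $245,450 at 24.5% = $60,135.25
Fee: $26,880.00 + $79,040.00 + $66,825.00 + $60,135.25 = $232,880.25
Referral share: 25% of $232,880.25 = $58,220.06; lead counsel retains $232,880.25 − $58,220.06 = $174,660.19.

$174,660.19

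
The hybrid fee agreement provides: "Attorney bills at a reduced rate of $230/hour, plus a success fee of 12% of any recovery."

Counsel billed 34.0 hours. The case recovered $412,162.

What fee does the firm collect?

Hourly: 34.0 × $230 = $7,820.00
Success fee: 12% of $412,162 = $49,459.44
Total: $7,820.00 + $49,459.44 = $57,279.44

$57,279.44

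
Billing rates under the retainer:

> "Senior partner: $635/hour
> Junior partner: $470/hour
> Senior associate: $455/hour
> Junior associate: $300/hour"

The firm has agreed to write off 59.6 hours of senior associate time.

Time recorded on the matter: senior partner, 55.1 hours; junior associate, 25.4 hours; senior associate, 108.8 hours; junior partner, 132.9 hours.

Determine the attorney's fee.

Senior partner: 55.1 × $635 = $34,988.50
Junior partner: 132.9 × $470 = $62,463.00
Senior associate: 108.8 × $455 = $49,504.00
Junior associate: 25.4 × $300 = $7,620.00
Subtotal: $154,575.50
Write-off: 59.6 × $455 = $27,118.00
Total: $154,575.50 − $27,118.00 = $127,457.50

$127,457.50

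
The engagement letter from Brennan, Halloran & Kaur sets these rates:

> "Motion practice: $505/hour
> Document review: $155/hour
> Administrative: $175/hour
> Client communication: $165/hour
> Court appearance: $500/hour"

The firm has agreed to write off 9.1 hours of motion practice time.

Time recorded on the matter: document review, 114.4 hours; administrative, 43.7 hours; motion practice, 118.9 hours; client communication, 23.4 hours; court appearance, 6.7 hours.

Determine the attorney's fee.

$88,039.50

Motion practice: 118.9 × $505 = $60,044.50
Document review: 114.4 × $155 = $17,732.00
Administrative: 43.7 × $175 = $7,647.50
Client communication: 23.4 × $165 = $3,861.00
Court appearance: 6.7 × $500 = $3,350.00
Subtotal: $92,635.00
Write-off: 9.1 × $505 = $4,595.50
Total: $92,635.00 − $4,595.50 = $88,039.50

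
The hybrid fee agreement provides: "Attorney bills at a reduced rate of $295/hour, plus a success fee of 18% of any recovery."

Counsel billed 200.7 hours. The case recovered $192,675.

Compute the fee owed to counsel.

Hourly: 200.7 × $295 = $59,206.50
Success fee: 18% of $192,675 = $34,681.50
Total: $59,206.50 + $34,681.50 = $93,888.00

$93,888.00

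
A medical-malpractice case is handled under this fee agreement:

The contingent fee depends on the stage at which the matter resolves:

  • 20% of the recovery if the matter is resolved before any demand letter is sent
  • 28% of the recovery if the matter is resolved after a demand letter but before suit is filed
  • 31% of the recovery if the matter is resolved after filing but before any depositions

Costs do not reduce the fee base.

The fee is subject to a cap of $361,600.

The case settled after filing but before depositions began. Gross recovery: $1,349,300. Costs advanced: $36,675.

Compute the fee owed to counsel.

Fee base is the gross recovery, $1,349,300; costs are reimbursed separately.
The matter settled after filing but before depositions began, so the 31% rate applies.
$1,349,300 × 31% = $418,283.00
$418,283.00 exceeds the $361,600 cap, so the fee is capped at $361,600.00.

$361,600.00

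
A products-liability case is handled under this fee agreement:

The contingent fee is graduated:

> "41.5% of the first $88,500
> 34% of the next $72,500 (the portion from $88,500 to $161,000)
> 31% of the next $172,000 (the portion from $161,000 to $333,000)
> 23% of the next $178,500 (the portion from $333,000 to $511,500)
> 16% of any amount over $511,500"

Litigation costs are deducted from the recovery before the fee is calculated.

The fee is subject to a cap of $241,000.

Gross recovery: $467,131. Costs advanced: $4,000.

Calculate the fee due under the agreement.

Fee base (net of costs): $467,131 − $4,000 = $463,131
First $88,500 at 41.5% = $36,727.50
Next $72,500 at 34% = $24,650.00
Next $172,000 at 31% = $53,320.00
Remaining $130,131 at 23% = $29,930.13
Fee: $36,727.50 + $24,650.00 + $53,320.00 + $29,930.13 = $144,627.63
$144,627.63 is under the $241,000 cap.

$144,627.63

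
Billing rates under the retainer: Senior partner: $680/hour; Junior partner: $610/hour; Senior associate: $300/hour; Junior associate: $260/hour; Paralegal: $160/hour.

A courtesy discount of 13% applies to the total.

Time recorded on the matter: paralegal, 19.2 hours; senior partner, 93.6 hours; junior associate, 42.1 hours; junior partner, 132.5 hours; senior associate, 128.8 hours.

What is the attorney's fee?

Senior partner: 93.6 × $680 = $63,648.00
Junior partner: 132.5 × $610 = $80,825.00
Senior associate: 128.8 × $300 = $38,640.00
Junior associate: 42.1 × $260 = $10,946.00
Paralegal: 19.2 × $160 = $3,072.00
Subtotal: $197,131.00
Less 13% discount: −$25,627.03
Total: $197,131.00 − $25,627.03 = $171,503.97

$171,503.97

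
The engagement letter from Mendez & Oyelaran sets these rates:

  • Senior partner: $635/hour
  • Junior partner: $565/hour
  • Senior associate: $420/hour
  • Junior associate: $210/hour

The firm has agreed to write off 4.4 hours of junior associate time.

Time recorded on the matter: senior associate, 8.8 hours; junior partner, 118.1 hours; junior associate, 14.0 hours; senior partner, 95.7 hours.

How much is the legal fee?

$133,208.00

Senior partner: 95.7 × $635 = $60,769.50
Junior partner: 118.1 × $565 = $66,726.50
Senior associate: 8.8 × $420 = $3,696.00
Junior associate: 14.0 × $210 = $2,940.00
Subtotal: $134,132.00
Write-off: 4.4 × $210 = $924.00
Total: $134,132.00 − $924.00 = $133,208.00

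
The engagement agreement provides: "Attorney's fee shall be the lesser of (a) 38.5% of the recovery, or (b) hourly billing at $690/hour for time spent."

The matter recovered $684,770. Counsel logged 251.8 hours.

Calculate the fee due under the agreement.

(a) 38.5% of $684,770 = $263,636.45
(b) 251.8 × $690 = $173,742.00
The lesser is (b): $173,742.00.

$173,742.00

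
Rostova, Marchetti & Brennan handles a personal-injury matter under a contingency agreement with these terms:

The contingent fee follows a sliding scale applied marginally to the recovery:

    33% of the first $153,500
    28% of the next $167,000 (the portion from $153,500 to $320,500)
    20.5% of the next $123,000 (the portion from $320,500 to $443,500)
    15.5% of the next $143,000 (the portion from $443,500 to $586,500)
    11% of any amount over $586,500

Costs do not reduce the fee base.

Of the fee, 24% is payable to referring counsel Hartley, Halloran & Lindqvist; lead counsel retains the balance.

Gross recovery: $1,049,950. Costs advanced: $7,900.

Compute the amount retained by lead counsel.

$148,788.62

Fee base is the gross recovery, $1,049,950; costs are reimbursed separately.
First $153,500 at 33% = $50,655.00
Next $167,000 at 28% = $46,760.00
Next $123,000 at 20.5% = $25,215.00
Next $143,000 at 15.5% = $22,165.00
Remaining $463,450 at 11% = $50,979.50
Fee: $50,655.00 + $46,760.00 + $25,215.00 + $22,165.00 + $50,979.50 = $195,774.50
Referral share: 24% of $195,774.50 = $46,985.88; lead counsel retains $195,774.50 − $46,985.88 = $148,788.62.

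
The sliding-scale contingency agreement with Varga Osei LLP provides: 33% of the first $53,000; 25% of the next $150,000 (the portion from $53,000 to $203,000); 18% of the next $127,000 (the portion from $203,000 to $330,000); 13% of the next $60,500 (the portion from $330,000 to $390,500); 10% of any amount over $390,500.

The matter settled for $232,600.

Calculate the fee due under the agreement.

First $53,000 at 33% = $17,490.00
Next $150,000 at 25% = $37,500.00
Remaining $29,600 at 18% = $5,328.00
Fee: $17,490.00 + $37,500.00 + $5,328.00 = $60,318.00

$60,318.00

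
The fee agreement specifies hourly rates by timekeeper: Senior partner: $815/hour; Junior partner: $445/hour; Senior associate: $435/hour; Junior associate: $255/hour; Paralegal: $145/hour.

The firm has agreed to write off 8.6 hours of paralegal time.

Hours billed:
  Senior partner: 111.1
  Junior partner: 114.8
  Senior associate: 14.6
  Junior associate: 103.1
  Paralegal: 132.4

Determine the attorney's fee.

Senior partner: 111.1 × $815 = $90,546.50
Junior partner: 114.8 × $445 = $51,086.00
Senior associate: 14.6 × $435 = $6,351.00
Junior associate: 103.1 × $255 = $26,290.50
Paralegal: 132.4 × $145 = $19,198.00
Subtotal: $193,472.00
Write-off: 8.6 × $145 = $1,247.00
Total: $193,472.00 − $1,247.00 = $192,225.00

$192,225.00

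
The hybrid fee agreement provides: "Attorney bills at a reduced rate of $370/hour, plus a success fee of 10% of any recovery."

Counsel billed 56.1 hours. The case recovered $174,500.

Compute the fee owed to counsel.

Hourly: 56.1 × $370 = $20,757.00
Success fee: 10% of $174,500 = $17,450.00
Total: $20,757.00 + $17,450.00 = $38,207.00

$38,207.00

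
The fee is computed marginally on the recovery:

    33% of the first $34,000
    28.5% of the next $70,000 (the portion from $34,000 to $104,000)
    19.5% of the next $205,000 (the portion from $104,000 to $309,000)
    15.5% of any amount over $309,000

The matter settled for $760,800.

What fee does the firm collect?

First $34,000 at 33% = $11,220.00
Next $70,000 at 28.5% = $19,950.00
Next $205,000 at 19.5% = $39,975.00
Remaining $451,800 at 15.5% = $70,029.00
Fee: $11,220.00 + $19,950.00 + $39,975.00 + $70,029.00 = $141,174.00

$141,174.00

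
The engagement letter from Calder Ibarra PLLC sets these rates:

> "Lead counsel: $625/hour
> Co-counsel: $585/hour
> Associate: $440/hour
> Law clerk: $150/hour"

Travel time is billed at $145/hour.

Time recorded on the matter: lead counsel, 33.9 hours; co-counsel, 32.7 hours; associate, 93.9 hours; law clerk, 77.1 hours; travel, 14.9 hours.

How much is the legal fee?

Lead counsel: 33.9 × $625 = $21,187.50
Co-counsel: 32.7 × $585 = $19,129.50
Associate: 93.9 × $440 = $41,316.00
Law clerk: 77.1 × $150 = $11,565.00
Subtotal: $21,187.50 + $19,129.50 + $41,316.00 + $11,565.00 = $93,198.00
Travel: 14.9 × $145 = $2,160.50
Total: $93,198.00 + $2,160.50 = $95,358.50

$95,358.50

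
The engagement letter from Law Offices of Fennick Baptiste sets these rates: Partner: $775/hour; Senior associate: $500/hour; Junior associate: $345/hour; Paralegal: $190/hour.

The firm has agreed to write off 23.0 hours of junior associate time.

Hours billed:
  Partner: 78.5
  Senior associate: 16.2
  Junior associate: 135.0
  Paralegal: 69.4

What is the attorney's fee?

$120,763.50

Partner: 78.5 × $775 = $60,837.50
Senior associate: 16.2 × $500 = $8,100.00
Junior associate: 135.0 × $345 = $46,575.00
Paralegal: 69.4 × $190 = $13,186.00
Subtotal: $128,698.50
Write-off: 23.0 × $345 = $7,935.00
Total: $128,698.50 − $7,935.00 = $120,763.50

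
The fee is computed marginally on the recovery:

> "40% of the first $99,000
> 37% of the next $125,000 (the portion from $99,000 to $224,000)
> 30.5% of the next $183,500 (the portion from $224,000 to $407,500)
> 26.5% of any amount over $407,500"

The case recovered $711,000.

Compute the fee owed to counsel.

$222,245.00

First $99,000 at 40% = $39,600.00
Next $125,000 at 37% = $46,250.00
Next $183,500 at 30.5% = $55,967.50
Remaining $303,500 at 26.5% = $80,427.50
Fee: $39,600.00 + $46,250.00 + $55,967.50 + $80,427.50 = $222,245.00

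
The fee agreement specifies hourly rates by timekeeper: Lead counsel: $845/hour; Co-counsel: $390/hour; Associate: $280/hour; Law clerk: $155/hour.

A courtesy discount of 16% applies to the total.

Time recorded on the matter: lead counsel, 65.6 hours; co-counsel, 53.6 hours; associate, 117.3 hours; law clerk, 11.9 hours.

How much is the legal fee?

Lead counsel: 65.6 × $845 = $55,432.00
Co-counsel: 53.6 × $390 = $20,904.00
Associate: 117.3 × $280 = $32,844.00
Law clerk: 11.9 × $155 = $1,844.50
Subtotal: $111,024.50
Less 16% discount: −$17,763.92
Total: $111,024.50 − $17,763.92 = $93,260.58

$93,260.58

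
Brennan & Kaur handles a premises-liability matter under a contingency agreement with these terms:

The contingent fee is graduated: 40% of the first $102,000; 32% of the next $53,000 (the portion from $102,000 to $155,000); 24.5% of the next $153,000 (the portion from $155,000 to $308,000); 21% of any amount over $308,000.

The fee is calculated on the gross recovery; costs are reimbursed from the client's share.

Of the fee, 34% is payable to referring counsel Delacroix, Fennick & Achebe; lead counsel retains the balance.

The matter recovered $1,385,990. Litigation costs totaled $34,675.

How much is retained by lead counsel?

$212,271.11

Fee base is the gross recovery, $1,385,990; costs are reimbursed separately.
First $102,000 at 40% = $40,800.00
Next $53,000 at 32% = $16,960.00
Next $153,000 at 24.5% = $37,485.00
Remaining $1,077,990 at 21% = $226,377.90
Fee: $40,800.00 + $16,960.00 + $37,485.00 + $226,377.90 = $321,622.90
Referral share: 34% of $321,622.90 = $109,351.79; lead counsel retains $321,622.90 − $109,351.79 = $212,271.11.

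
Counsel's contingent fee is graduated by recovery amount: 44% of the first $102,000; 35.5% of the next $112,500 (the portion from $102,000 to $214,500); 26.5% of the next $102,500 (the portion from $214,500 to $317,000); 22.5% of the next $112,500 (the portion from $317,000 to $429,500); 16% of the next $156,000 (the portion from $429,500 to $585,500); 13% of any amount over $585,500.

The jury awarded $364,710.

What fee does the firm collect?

$122,714.75

First $102,000 at 44% = $44,880.00
Next $112,500 at 35.5% = $39,937.50
Next $102,500 at 26.5% = $27,162.50
Remaining $47,710 at 22.5% = $10,734.75
Fee: $44,880.00 + $39,937.50 + $27,162.50 + $10,734.75 = $122,714.75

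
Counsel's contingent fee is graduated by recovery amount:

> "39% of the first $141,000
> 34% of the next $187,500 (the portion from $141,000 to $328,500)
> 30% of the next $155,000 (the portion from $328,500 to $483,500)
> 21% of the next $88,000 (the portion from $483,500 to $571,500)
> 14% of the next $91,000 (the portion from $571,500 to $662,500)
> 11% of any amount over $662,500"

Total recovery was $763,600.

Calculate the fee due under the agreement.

First $141,000 at 39% = $54,990.00
Next $187,500 at 34% = $63,750.00
Next $155,000 at 30% = $46,500.00
Next $88,000 at 21% = $18,480.00
Next $91,000 at 14% = $12,740.00
Remaining $101,100 at 11% = $11,121.00
Fee: $54,990.00 + $63,750.00 + $46,500.00 + $18,480.00 + $12,740.00 + $11,121.00 = $207,581.00

$207,581.00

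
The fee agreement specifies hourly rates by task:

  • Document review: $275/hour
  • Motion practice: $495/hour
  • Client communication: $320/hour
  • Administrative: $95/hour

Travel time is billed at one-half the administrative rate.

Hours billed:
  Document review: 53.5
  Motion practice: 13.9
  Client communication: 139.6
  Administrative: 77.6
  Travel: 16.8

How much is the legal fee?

Document review: 53.5 × $275 = $14,712.50
Motion practice: 13.9 × $495 = $6,880.50
Client communication: 139.6 × $320 = $44,672.00
Administrative: 77.6 × $95 = $7,372.00
Subtotal: $14,712.50 + $6,880.50 + $44,672.00 + $7,372.00 = $73,637.00
Travel: 16.8 × ($95 ÷ 2) = 16.8 × $47.50 = $798.00
Total: $73,637.00 + $798.00 = $74,435.00

$74,435.00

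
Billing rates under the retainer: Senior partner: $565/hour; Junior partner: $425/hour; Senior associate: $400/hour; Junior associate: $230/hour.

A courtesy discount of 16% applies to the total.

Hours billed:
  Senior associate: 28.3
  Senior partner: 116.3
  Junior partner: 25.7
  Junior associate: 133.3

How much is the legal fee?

$99,633.24

Senior partner: 116.3 × $565 = $65,709.50
Junior partner: 25.7 × $425 = $10,922.50
Senior associate: 28.3 × $400 = $11,320.00
Junior associate: 133.3 × $230 = $30,659.00
Subtotal: $118,611.00
Less 16% discount: −$18,977.76
Total: $118,611.00 − $18,977.76 = $99,633.24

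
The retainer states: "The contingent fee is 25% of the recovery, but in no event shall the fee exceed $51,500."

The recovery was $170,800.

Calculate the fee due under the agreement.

$42,700.00

25% of $170,800 = $42,700.00
That is under the $51,500 cap.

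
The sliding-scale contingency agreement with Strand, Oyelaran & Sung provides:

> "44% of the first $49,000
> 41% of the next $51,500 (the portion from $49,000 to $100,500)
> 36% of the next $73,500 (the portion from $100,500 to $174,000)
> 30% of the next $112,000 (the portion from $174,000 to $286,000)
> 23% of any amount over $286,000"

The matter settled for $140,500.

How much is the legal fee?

First $49,000 at 44% = $21,560.00
Next $51,500 at 41% = $21,115.00
Remaining $40,000 at 36% = $14,400.00
Fee: $21,560.00 + $21,115.00 + $14,400.00 = $57,075.00

$57,075.00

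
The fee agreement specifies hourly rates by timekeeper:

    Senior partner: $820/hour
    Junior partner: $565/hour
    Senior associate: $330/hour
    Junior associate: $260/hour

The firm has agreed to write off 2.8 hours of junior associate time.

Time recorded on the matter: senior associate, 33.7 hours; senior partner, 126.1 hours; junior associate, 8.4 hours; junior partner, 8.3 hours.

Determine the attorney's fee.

Senior partner: 126.1 × $820 = $103,402.00
Junior partner: 8.3 × $565 = $4,689.50
Senior associate: 33.7 × $330 = $11,121.00
Junior associate: 8.4 × $260 = $2,184.00
Subtotal: $121,396.50
Write-off: 2.8 × $260 = $728.00
Total: $121,396.50 − $728.00 = $120,668.50

$120,668.50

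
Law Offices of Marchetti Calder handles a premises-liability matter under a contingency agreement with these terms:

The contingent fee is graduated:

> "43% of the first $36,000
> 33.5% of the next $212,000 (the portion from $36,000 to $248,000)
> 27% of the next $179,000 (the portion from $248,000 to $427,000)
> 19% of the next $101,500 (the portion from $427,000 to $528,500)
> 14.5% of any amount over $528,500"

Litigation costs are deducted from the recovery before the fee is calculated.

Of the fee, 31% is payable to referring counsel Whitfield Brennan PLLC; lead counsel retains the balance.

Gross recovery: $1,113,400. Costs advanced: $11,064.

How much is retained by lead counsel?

Fee base (net of costs): $1,113,400 − $11,064 = $1,102,336
First $36,000 at 43% = $15,480.00
Next $212,000 at 33.5% = $71,020.00
Next $179,000 at 27% = $48,330.00
Next $101,500 at 19% = $19,285.00
Remaining $573,836 at 14.5% = $83,206.22
Fee: $15,480.00 + $71,020.00 + $48,330.00 + $19,285.00 + $83,206.22 = $237,321.22
Referral share: 31% of $237,321.22 = $73,569.58; lead counsel retains $237,321.22 − $73,569.58 = $163,751.64.

$163,751.64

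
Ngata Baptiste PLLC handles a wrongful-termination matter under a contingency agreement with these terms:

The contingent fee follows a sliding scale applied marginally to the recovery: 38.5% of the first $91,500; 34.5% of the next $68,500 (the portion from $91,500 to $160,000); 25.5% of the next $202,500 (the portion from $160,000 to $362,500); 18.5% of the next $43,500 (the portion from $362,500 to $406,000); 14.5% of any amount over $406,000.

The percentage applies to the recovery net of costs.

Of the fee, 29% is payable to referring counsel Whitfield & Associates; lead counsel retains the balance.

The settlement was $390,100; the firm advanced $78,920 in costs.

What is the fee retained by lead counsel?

Fee base (net of costs): $390,100 − $78,920 = $311,180
First $91,500 at 38.5% = $35,227.50
Next $68,500 at 34.5% = $23,632.50
Remaining $151,180 at 25.5% = $38,550.90
Fee: $35,227.50 + $23,632.50 + $38,550.90 = $97,410.90
Referral share: 29% of $97,410.90 = $28,249.16; lead counsel retains $97,410.90 − $28,249.16 = $69,161.74.

$69,161.74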